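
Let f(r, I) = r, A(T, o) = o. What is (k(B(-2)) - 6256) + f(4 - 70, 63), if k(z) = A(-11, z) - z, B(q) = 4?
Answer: -6322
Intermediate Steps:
k(z) = 0 (k(z) = z - z = 0)
(k(B(-2)) - 6256) + f(4 - 70, 63) = (0 - 6256) + (4 - 70) = -6256 - 66 = -6322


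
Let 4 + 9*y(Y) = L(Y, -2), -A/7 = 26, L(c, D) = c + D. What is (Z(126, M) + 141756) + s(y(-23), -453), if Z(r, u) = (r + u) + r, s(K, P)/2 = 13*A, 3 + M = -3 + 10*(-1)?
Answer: 137260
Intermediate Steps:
L(c, D) = D + c
A = -182 (A = -7*26 = -182)
y(Y) = -2/3 + Y/9 (y(Y) = -4/9 + (-2 + Y)/9 = -4/9 + (-2/9 + Y/9) = -2/3 + Y/9)
M = -16 (M = -3 + (-3 + 10*(-1)) = -3 + (-3 - 10) = -3 - 13 = -16)
s(K, P) = -4732 (s(K, P) = 2*(13*(-182)) = 2*(-2366) = -4732)
Z(r, u) = u + 2*r
(Z(126, M) + 141756) + s(y(-23), -453) = ((-16 + 2*126) + 141756) - 4732 = ((-16 + 252) + 141756) - 4732 = (236 + 141756) - 4732 = 141992 - 4732 = 137260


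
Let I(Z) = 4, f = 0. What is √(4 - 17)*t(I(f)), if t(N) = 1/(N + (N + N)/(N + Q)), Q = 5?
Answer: 9*I*√13/44 ≈ 0.7375*I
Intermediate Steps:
t(N) = 1/(N + 2*N/(5 + N)) (t(N) = 1/(N + (N + N)/(N + 5)) = 1/(N + (2*N)/(5 + N)) = 1/(N + 2*N/(5 + N)))
√(4 - 17)*t(I(f)) = √(4 - 17)*((5 + 4)/(4*(7 + 4))) = √(-13)*((¼)*9/11) = (I*√13)*((¼)*(1/11)*9) = (I*√13)*(9/44) = 9*I*√13/44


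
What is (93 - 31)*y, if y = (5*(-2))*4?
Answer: -2480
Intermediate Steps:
y = -40 (y = -10*4 = -40)
(93 - 31)*y = (93 - 31)*(-40) = 62*(-40) = -2480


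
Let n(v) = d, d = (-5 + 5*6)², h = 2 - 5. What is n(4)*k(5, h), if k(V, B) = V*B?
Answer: -9375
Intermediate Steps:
h = -3
d = 625 (d = (-5 + 30)² = 25² = 625)
k(V, B) = B*V
n(v) = 625
n(4)*k(5, h) = 625*(-3*5) = 625*(-15) = -9375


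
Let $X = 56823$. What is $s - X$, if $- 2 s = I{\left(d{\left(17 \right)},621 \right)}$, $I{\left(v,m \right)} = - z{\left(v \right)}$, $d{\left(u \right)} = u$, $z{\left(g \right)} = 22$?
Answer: $-56812$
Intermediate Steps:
$I{\left(v,m \right)} = -22$ ($I{\left(v,m \right)} = \left(-1\right) 22 = -22$)
$s = 11$ ($s = \left(- \frac{1}{2}\right) \left(-22\right) = 11$)
$s - X = 11 - 56823 = -56812$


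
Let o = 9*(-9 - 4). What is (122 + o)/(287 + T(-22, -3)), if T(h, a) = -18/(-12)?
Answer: 10/577 ≈ 0.017331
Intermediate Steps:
T(h, a) = 3/2 (T(h, a) = -18*(-1/12) = 3/2)
o = -117 (o = 9*(-13) = -117)
(122 + o)/(287 + T(-22, -3)) = (122 - 117)/(287 + 3/2) = 5/(577/2) = 5*(2/577) = 10/577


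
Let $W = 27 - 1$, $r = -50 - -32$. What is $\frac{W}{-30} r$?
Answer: $\frac{78}{5} \approx 15.6$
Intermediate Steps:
$r = -18$ ($r = -50 + 32 = -18$)
$W = 26$
$\frac{W}{-30} r = \frac{1}{-30} \cdot 26 \left(-18\right) = \left(- \frac{1}{30}\right) 26 \left(-18\right) = \left(- \frac{13}{15}\right) \left(-18\right) = \frac{78}{5}$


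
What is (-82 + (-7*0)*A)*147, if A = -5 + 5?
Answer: -12054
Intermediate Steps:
A = 0
(-82 + (-7*0)*A)*147 = (-82 - 7*0*0)*147 = (-82 + 0*0)*147 = (-82 + 0)*147 = -82*147 = -12054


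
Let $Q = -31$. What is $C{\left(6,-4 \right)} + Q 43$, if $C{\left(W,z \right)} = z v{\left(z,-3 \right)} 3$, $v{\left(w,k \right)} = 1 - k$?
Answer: $-1381$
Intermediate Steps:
$C{\left(W,z \right)} = 12 z$ ($C{\left(W,z \right)} = z \left(1 - -3\right) 3 = z \left(1 + 3\right) 3 = z 4 \cdot 3 = 4 z 3 = 12 z$)
$C{\left(6,-4 \right)} + Q 43 = 12 \left(-4\right) - 1333 = -48 - 1333 = -1381$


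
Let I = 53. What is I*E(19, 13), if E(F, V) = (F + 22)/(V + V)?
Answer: 2173/26 ≈ 83.577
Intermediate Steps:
E(F, V) = (22 + F)/(2*V) (E(F, V) = (22 + F)/((2*V)) = (22 + F)*(1/(2*V)) = (22 + F)/(2*V))
I*E(19, 13) = 53*((1/2)*(22 + 19)/13) = 53*((1/2)*(1/13)*41) = 53*(41/26) = 2173/26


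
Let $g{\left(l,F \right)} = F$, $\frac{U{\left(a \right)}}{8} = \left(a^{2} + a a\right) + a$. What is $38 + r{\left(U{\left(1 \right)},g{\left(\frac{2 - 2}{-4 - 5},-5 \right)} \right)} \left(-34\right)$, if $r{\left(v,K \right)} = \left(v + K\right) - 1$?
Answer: $-574$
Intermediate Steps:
$U{\left(a \right)} = 8 a + 16 a^{2}$ ($U{\left(a \right)} = 8 \left(\left(a^{2} + a a\right) + a\right) = 8 \left(\left(a^{2} + a^{2}\right) + a\right) = 8 \left(2 a^{2} + a\right) = 8 \left(a + 2 a^{2}\right) = 8 a + 16 a^{2}$)
$r{\left(v,K \right)} = -1 + K + v$ ($r{\left(v,K \right)} = \left(K + v\right) - 1 = -1 + K + v$)
$38 + r{\left(U{\left(1 \right)},g{\left(\frac{2 - 2}{-4 - 5},-5 \right)} \right)} \left(-34\right) = 38 + \left(-1 - 5 + 8 \cdot 1 \left(1 + 2 \cdot 1\right)\right) \left(-34\right) = 38 + \left(-1 - 5 + 8 \cdot 1 \left(1 + 2\right)\right) \left(-34\right) = 38 + \left(-1 - 5 + 8 \cdot 1 \cdot 3\right) \left(-34\right) = 38 + \left(-1 - 5 + 24\right) \left(-34\right) = 38 + 18 \left(-34\right) = 38 - 612 = -574$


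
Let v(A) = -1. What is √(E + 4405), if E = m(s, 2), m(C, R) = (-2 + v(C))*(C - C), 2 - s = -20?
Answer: √4405 ≈ 66.370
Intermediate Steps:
s = 22 (s = 2 - 1*(-20) = 2 + 20 = 22)
m(C, R) = 0 (m(C, R) = (-2 - 1)*(C - C) = -3*0 = 0)
E = 0
√(E + 4405) = √(0 + 4405) = √4405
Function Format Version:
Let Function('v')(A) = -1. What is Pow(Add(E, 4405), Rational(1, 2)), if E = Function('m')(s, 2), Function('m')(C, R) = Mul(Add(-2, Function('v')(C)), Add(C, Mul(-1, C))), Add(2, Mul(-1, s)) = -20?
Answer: Pow(4405, Rational(1, 2)) ≈ 66.370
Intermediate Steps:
s = 22 (s = Add(2, Mul(-1, -20)) = Add(2, 20) = 22)
Function('m')(C, R) = 0 (Function('m')(C, R) = Mul(Add(-2, -1), Add(C, Mul(-1, C))) = Mul(-3, 0) = 0)
E = 0
Pow(Add(E, 4405), Rational(1, 2)) = Pow(Add(0, 4405), Rational(1, 2)) = Pow(4405, Rational(1, 2))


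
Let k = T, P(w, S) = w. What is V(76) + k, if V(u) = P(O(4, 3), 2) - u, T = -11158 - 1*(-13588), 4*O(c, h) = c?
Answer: 2355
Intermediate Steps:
O(c, h) = c/4
T = 2430 (T = -11158 + 13588 = 2430)
k = 2430
V(u) = 1 - u (V(u) = (1/4)*4 - u = 1 - u)
V(76) + k = (1 - 1*76) + 2430 = (1 - 76) + 2430 = -75 + 2430 = 2355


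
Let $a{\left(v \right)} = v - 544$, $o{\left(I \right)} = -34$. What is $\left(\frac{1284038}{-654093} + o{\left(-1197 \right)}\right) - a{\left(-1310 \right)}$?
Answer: $\frac{1189165222}{654093} \approx 1818.0$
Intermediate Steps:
$a{\left(v \right)} = -544 + v$
$\left(\frac{1284038}{-654093} + o{\left(-1197 \right)}\right) - a{\left(-1310 \right)} = \left(\frac{1284038}{-654093} - 34\right) - \left(-544 - 1310\right) = \left(1284038 \left(- \frac{1}{654093}\right) - 34\right) - -1854 = \left(- \frac{1284038}{654093} - 34\right) + 1854 = - \frac{23523200}{654093} + 1854 = \frac{1189165222}{654093}$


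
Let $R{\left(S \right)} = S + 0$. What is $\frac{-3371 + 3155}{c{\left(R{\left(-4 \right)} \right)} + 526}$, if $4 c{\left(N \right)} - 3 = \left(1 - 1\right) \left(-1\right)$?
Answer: $- \frac{864}{2107} \approx -0.41006$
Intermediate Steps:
$R{\left(S \right)} = S$
$c{\left(N \right)} = \frac{3}{4}$ ($c{\left(N \right)} = \frac{3}{4} + \frac{\left(1 - 1\right) \left(-1\right)}{4} = \frac{3}{4} + \frac{0 \left(-1\right)}{4} = \frac{3}{4} + \frac{1}{4} \cdot 0 = \frac{3}{4} + 0 = \frac{3}{4}$)
$\frac{-3371 + 3155}{c{\left(R{\left(-4 \right)} \right)} + 526} = \frac{-3371 + 3155}{\frac{3}{4} + 526} = - \frac{216}{\frac{2107}{4}} = \left(-216\right) \frac{4}{2107} = - \frac{864}{2107}$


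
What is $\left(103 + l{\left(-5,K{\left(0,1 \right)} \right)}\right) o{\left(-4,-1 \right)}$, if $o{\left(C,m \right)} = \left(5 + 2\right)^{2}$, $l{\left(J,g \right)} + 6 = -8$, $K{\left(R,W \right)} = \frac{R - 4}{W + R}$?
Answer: $4361$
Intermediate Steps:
$K{\left(R,W \right)} = \frac{-4 + R}{R + W}$
$l{\left(J,g \right)} = -14$ ($l{\left(J,g \right)} = -6 - 8 = -14$)
$o{\left(C,m \right)} = 49$ ($o{\left(C,m \right)} = 7^{2} = 49$)
$\left(103 + l{\left(-5,K{\left(0,1 \right)} \right)}\right) o{\left(-4,-1 \right)} = \left(103 - 14\right) 49 = 89 \cdot 49 = 4361$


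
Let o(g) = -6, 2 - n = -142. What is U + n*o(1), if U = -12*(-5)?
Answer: -804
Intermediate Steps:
U = 60
n = 144 (n = 2 - 1*(-142) = 2 + 142 = 144)
U + n*o(1) = 60 + 144*(-6) = 60 - 864 = -804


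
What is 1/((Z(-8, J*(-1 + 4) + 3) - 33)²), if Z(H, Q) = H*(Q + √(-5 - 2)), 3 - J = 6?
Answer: I/(-223*I + 240*√7) ≈ -0.00049235 + 0.0014019*I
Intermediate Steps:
J = -3 (J = 3 - 1*6 = 3 - 6 = -3)
Z(H, Q) = H*(Q + I*√7) (Z(H, Q) = H*(Q + √(-7)) = H*(Q + I*√7))
1/((Z(-8, J*(-1 + 4) + 3) - 33)²) = 1/((-8*((-3*(-1 + 4) + 3) + I*√7) - 33)²) = 1/((-8*((-3*3 + 3) + I*√7) - 33)²) = 1/((-8*((-9 + 3) + I*√7) - 33)²) = 1/((-8*(-6 + I*√7) - 33)²) = 1/(((48 - 8*I*√7) - 33)²) = 1/((15 - 8*I*√7)²) = (15 - 8*I*√7)⁻²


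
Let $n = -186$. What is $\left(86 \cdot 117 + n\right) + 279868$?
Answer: $289744$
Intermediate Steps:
$\left(86 \cdot 117 + n\right) + 279868 = \left(86 \cdot 117 - 186\right) + 279868 = \left(10062 - 186\right) + 279868 = 9876 + 279868 = 289744$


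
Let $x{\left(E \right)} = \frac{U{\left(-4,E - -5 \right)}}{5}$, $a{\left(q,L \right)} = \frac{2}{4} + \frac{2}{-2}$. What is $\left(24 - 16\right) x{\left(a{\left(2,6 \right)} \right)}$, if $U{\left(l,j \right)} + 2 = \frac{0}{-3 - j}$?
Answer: $- \frac{16}{5} \approx -3.2$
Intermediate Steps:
$U{\left(l,j \right)} = -2$ ($U{\left(l,j \right)} = -2 + \frac{0}{-3 - j} = -2 + 0 = -2$)
$a{\left(q,L \right)} = - \frac{1}{2}$ ($a{\left(q,L \right)} = 2 \cdot \frac{1}{4} + 2 \left(- \frac{1}{2}\right) = \frac{1}{2} - 1 = - \frac{1}{2}$)
$x{\left(E \right)} = - \frac{2}{5}$
$\left(24 - 16\right) x{\left(a{\left(2,6 \right)} \right)} = \left(24 - 16\right) \left(- \frac{2}{5}\right) = 8 \left(- \frac{2}{5}\right) = - \frac{16}{5}$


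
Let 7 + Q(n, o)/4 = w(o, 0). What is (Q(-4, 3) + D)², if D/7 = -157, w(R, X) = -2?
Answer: 1288225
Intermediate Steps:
Q(n, o) = -36 (Q(n, o) = -28 + 4*(-2) = -28 - 8 = -36)
D = -1099 (D = 7*(-157) = -1099)
(Q(-4, 3) + D)² = (-36 - 1099)² = (-1135)² = 1288225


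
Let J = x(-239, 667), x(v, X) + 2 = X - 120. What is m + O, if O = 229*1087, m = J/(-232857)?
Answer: 57963462466/232857 ≈ 2.4892e+5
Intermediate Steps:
x(v, X) = -122 + X (x(v, X) = -2 + (X - 120) = -2 + (-120 + X) = -122 + X)
J = 545 (J = -122 + 667 = 545)
m = -545/232857 (m = 545/(-232857) = 545*(-1/232857) = -545/232857 ≈ -0.0023405)
O = 248923
m + O = -545/232857 + 248923 = 57963462466/232857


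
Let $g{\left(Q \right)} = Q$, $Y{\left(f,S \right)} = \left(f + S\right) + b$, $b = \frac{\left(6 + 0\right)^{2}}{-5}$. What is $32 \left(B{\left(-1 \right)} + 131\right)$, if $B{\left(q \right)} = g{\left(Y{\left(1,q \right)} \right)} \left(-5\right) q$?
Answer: $3040$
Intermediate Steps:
$b = - \frac{36}{5}$ ($b = 6^{2} \left(- \frac{1}{5}\right) = 36 \left(- \frac{1}{5}\right) = - \frac{36}{5} \approx -7.2$)
$Y{\left(f,S \right)} = - \frac{36}{5} + S + f$ ($Y{\left(f,S \right)} = \left(f + S\right) - \frac{36}{5} = \left(S + f\right) - \frac{36}{5} = - \frac{36}{5} + S + f$)
$B{\left(q \right)} = q \left(31 - 5 q\right)$ ($B{\left(q \right)} = \left(- \frac{36}{5} + q + 1\right) \left(-5\right) q = \left(- \frac{31}{5} + q\right) \left(-5\right) q = \left(31 - 5 q\right) q = q \left(31 - 5 q\right)$)
$32 \left(B{\left(-1 \right)} + 131\right) = 32 \left(- (31 - -5) + 131\right) = 32 \left(- (31 + 5) + 131\right) = 32 \left(\left(-1\right) 36 + 131\right) = 32 \left(-36 + 131\right) = 32 \cdot 95 = 3040$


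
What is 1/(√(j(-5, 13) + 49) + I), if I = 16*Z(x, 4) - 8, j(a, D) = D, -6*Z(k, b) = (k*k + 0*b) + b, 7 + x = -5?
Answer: -1812/729353 - 9*√62/1458706 ≈ -0.0025330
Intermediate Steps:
x = -12 (x = -7 - 5 = -12)
Z(k, b) = -b/6 - k²/6 (Z(k, b) = -((k*k + 0*b) + b)/6 = -((k² + 0) + b)/6 = -(k² + b)/6 = -(b + k²)/6 = -b/6 - k²/6)
I = -1208/3 (I = 16*(-⅙*4 - ⅙*(-12)²) - 8 = 16*(-⅔ - ⅙*144) - 8 = 16*(-⅔ - 24) - 8 = 16*(-74/3) - 8 = -1184/3 - 8 = -1208/3 ≈ -402.67)
1/(√(j(-5, 13) + 49) + I) = 1/(√(13 + 49) - 1208/3) = 1/(√62 - 1208/3) = 1/(-1208/3 + √62)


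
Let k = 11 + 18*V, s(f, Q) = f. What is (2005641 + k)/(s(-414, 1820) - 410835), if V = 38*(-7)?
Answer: -2000864/411249 ≈ -4.8653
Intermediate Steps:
V = -266
k = -4777 (k = 11 + 18*(-266) = 11 - 4788 = -4777)
(2005641 + k)/(s(-414, 1820) - 410835) = (2005641 - 4777)/(-414 - 410835) = 2000864/(-411249) = 2000864*(-1/411249) = -2000864/411249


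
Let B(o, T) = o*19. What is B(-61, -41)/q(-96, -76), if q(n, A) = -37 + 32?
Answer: 1159/5 ≈ 231.80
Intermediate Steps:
q(n, A) = -5
B(o, T) = 19*o
B(-61, -41)/q(-96, -76) = (19*(-61))/(-5) = -1159*(-⅕) = 1159/5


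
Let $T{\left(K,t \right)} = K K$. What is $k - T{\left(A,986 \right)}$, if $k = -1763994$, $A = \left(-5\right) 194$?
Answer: $-2704894$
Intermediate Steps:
$A = -970$
$T{\left(K,t \right)} = K^{2}$
$k - T{\left(A,986 \right)} = -1763994 - \left(-970\right)^{2} = -1763994 - 940900 = -2704894$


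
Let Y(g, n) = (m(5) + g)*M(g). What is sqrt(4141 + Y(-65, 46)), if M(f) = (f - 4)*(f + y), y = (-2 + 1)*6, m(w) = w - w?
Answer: I*sqrt(314294) ≈ 560.62*I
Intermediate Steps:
m(w) = 0
y = -6 (y = -1*6 = -6)
M(f) = (-6 + f)*(-4 + f) (M(f) = (f - 4)*(f - 6) = (-4 + f)*(-6 + f) = (-6 + f)*(-4 + f))
Y(g, n) = g*(24 + g**2 - 10*g) (Y(g, n) = (0 + g)*(24 + g**2 - 10*g) = g*(24 + g**2 - 10*g))
sqrt(4141 + Y(-65, 46)) = sqrt(4141 - 65*(24 + (-65)**2 - 10*(-65))) = sqrt(4141 - 65*(24 + 4225 + 650)) = sqrt(4141 - 65*4899) = sqrt(4141 - 318435) = sqrt(-314294) = I*sqrt(314294)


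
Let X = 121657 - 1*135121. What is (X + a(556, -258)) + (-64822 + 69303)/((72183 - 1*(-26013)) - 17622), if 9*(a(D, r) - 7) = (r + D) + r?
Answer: -3251765191/241722 ≈ -13453.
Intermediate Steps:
X = -13464 (X = 121657 - 135121 = -13464)
a(D, r) = 7 + D/9 + 2*r/9 (a(D, r) = 7 + ((r + D) + r)/9 = 7 + ((D + r) + r)/9 = 7 + (D + 2*r)/9 = 7 + (D/9 + 2*r/9) = 7 + D/9 + 2*r/9)
(X + a(556, -258)) + (-64822 + 69303)/((72183 - 1*(-26013)) - 17622) = (-13464 + (7 + (⅑)*556 + (2/9)*(-258))) + (-64822 + 69303)/((72183 - 1*(-26013)) - 17622) = (-13464 + (7 + 556/9 - 172/3)) + 4481/((72183 + 26013) - 17622) = (-13464 + 103/9) + 4481/(98196 - 17622) = -121073/9 + 4481/80574 = -3251765191/241722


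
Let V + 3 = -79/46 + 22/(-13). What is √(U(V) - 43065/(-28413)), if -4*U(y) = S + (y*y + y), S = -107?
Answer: √2308961640657/343252 ≈ 4.4269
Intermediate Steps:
V = -3833/598 (V = -3 + (-79/46 + 22/(-13)) = -3 + (-79*1/46 + 22*(-1/13)) = -3 + (-79/46 - 22/13) = -3 - 2039/598 = -3833/598 ≈ -6.4097)
U(y) = 107/4 - y/4 - y²/4 (U(y) = -(-107 + (y*y + y))/4 = -(-107 + (y² + y))/4 = -(-107 + (y + y²))/4 = -(-107 + y + y²)/4 = 107/4 - y/4 - y²/4)
√(U(V) - 43065/(-28413)) = √((107/4 - ¼*(-3833/598) - (-3833/598)²/4) - 43065/(-28413)) = √((107/4 + 3833/2392 - ¼*14691889/357604) - 43065*(-1/28413)) = √((107/4 + 3833/2392 - 14691889/1430416) + 435/287) = √(25863873/1430416 + 435/287) = √(8045162511/410529392) = √2308961640657/343252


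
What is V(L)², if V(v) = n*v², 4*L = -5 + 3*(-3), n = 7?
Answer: 117649/16 ≈ 7353.1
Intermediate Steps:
L = -7/2 (L = (-5 + 3*(-3))/4 = (-5 - 9)/4 = (¼)*(-14) = -7/2 ≈ -3.5000)
V(v) = 7*v²
V(L)² = (7*(-7/2)²)² = (7*(49/4))² = (343/4)² = 117649/16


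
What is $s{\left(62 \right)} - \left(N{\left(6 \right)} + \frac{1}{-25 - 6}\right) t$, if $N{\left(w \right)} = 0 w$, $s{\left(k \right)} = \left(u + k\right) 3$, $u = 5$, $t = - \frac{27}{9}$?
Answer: $\frac{6228}{31} \approx 200.9$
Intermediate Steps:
$t = -3$ ($t = \left(-27\right) \frac{1}{9} = -3$)
$s{\left(k \right)} = 15 + 3 k$ ($s{\left(k \right)} = \left(5 + k\right) 3 = 15 + 3 k$)
$N{\left(w \right)} = 0$
$s{\left(62 \right)} - \left(N{\left(6 \right)} + \frac{1}{-25 - 6}\right) t = \left(15 + 3 \cdot 62\right) - \left(0 + \frac{1}{-25 - 6}\right) \left(-3\right) = \left(15 + 186\right) - \left(0 + \frac{1}{-31}\right) \left(-3\right) = 201 - \left(0 - \frac{1}{31}\right) \left(-3\right) = 201 - \left(- \frac{1}{31}\right) \left(-3\right) = 201 - \frac{3}{31} = \frac{6228}{31}$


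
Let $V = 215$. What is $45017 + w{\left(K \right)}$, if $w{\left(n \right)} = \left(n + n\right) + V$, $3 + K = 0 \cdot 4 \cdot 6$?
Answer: $45226$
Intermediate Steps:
$K = -3$ ($K = -3 + 0 \cdot 4 \cdot 6 = -3 + 0 \cdot 6 = -3 + 0 = -3$)
$w{\left(n \right)} = 215 + 2 n$ ($w{\left(n \right)} = \left(n + n\right) + 215 = 2 n + 215 = 215 + 2 n$)
$45017 + w{\left(K \right)} = 45017 + \left(215 + 2 \left(-3\right)\right) = 45017 + \left(215 - 6\right) = 45017 + 209 = 45226$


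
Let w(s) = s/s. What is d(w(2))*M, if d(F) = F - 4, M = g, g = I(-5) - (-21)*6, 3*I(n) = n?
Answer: -373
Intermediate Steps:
I(n) = n/3
w(s) = 1
g = 373/3 (g = (⅓)*(-5) - (-21)*6 = -5/3 - 1*(-126) = -5/3 + 126 = 373/3 ≈ 124.33)
M = 373/3 ≈ 124.33
d(F) = -4 + F
d(w(2))*M = (-4 + 1)*(373/3) = -3*373/3 = -373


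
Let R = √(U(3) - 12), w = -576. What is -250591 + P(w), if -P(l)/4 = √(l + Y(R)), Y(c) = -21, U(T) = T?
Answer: -250591 - 4*I*√597 ≈ -2.5059e+5 - 97.734*I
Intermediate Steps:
R = 3*I (R = √(3 - 12) = √(-9) = 3*I ≈ 3.0*I)
P(l) = -4*√(-21 + l) (P(l) = -4*√(l - 21) = -4*√(-21 + l))
-250591 + P(w) = -250591 - 4*√(-21 - 576) = -250591 - 4*I*√597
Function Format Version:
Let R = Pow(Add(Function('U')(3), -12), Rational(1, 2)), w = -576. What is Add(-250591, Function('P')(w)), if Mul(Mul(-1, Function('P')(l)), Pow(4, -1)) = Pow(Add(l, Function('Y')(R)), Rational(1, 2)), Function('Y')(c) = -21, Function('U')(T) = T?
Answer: Add(-250591, Mul(-4, I, Pow(597, Rational(1, 2)))) ≈ Add(-2.5059e+5, Mul(-97.734, I))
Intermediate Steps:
R = Mul(3, I) (R = Pow(Add(3, -12), Rational(1, 2)) = Pow(-9, Rational(1, 2)) = Mul(3, I) ≈ Mul(3.0000, I))
Function('P')(l) = Mul(-4, Pow(Add(-21, l), Rational(1, 2))) (Function('P')(l) = Mul(-4, Pow(Add(l, -21), Rational(1, 2))) = Mul(-4, Pow(Add(-21, l), Rational(1, 2))))
Add(-250591, Function('P')(w)) = Add(-250591, Mul(-4, Pow(Add(-21, -576), Rational(1, 2)))) = Add(-250591, Mul(-4, Pow(-597, Rational(1, 2)))) = Add(-250591, Mul(-4, Mul(I, Pow(597, Rational(1, 2))))) = Add(-250591, Mul(-4, I, Pow(597, Rational(1, 2))))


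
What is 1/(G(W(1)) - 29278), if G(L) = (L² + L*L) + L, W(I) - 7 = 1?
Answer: -1/29142 ≈ -3.4315e-5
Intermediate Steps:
W(I) = 8 (W(I) = 7 + 1 = 8)
G(L) = L + 2*L² (G(L) = (L² + L²) + L = 2*L² + L = L + 2*L²)
1/(G(W(1)) - 29278) = 1/(8*(1 + 2*8) - 29278) = 1/(8*(1 + 16) - 29278) = 1/(8*17 - 29278) = 1/(136 - 29278) = 1/(-29142) = -1/29142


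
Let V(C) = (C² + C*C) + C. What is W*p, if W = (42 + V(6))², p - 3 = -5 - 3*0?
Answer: -28800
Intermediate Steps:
p = -2 (p = 3 + (-5 - 3*0) = 3 + (-5 + 0) = 3 - 5 = -2)
V(C) = C + 2*C² (V(C) = (C² + C²) + C = 2*C² + C = C + 2*C²)
W = 14400 (W = (42 + 6*(1 + 2*6))² = (42 + 6*(1 + 12))² = (42 + 6*13)² = (42 + 78)² = 120² = 14400)
W*p = 14400*(-2) = -28800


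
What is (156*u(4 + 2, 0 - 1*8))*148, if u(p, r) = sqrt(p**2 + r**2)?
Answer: 230880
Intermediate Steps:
(156*u(4 + 2, 0 - 1*8))*148 = (156*sqrt((4 + 2)**2 + (0 - 1*8)**2))*148 = (156*sqrt(6**2 + (0 - 8)**2))*148 = (156*sqrt(36 + (-8)**2))*148 = (156*sqrt(36 + 64))*148 = (156*sqrt(100))*148 = (156*10)*148 = 1560*148 = 230880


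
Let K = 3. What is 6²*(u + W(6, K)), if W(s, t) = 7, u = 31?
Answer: 1368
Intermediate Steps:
6²*(u + W(6, K)) = 6²*(31 + 7) = 36*38 = 1368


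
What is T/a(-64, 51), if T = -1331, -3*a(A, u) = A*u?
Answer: -1331/1088 ≈ -1.2233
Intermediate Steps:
a(A, u) = -A*u/3
T/a(-64, 51) = -1331/((-1/3*(-64)*51)) = -1331/1088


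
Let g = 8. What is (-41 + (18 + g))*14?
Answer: -210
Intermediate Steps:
(-41 + (18 + g))*14 = (-41 + (18 + 8))*14 = (-41 + 26)*14 = -15*14 = -210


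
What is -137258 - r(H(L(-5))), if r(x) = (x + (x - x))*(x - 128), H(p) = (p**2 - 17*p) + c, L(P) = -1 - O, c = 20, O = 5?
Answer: -141998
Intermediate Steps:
L(P) = -6 (L(P) = -1 - 1*5 = -1 - 5 = -6)
H(p) = 20 + p**2 - 17*p (H(p) = (p**2 - 17*p) + 20 = 20 + p**2 - 17*p)
r(x) = x*(-128 + x) (r(x) = (x + 0)*(-128 + x) = x*(-128 + x))
-137258 - r(H(L(-5))) = -137258 - (20 + (-6)**2 - 17*(-6))*(-128 + (20 + (-6)**2 - 17*(-6))) = -137258 - (20 + 36 + 102)*(-128 + (20 + 36 + 102)) = -137258 - 158*(-128 + 158) = -137258 - 158*30 = -137258 - 1*4740 = -137258 - 4740 = -141998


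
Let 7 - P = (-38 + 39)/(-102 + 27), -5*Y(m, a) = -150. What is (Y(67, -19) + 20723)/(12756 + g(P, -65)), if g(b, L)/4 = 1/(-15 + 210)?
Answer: 4046835/2487424 ≈ 1.6269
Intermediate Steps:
Y(m, a) = 30 (Y(m, a) = -⅕*(-150) = 30)
P = 526/75 (P = 7 - (-38 + 39)/(-102 + 27) = 7 - 1/(-75) = 7 - (-1)/75 = 7 - 1*(-1/75) = 7 + 1/75 = 526/75 ≈ 7.0133)
g(b, L) = 4/195 (g(b, L) = 4/(-15 + 210) = 4/195)
(Y(67, -19) + 20723)/(12756 + g(P, -65)) = (30 + 20723)/(12756 + 4/195) = 20753/(2487424/195) = 20753*(195/2487424) = 4046835/2487424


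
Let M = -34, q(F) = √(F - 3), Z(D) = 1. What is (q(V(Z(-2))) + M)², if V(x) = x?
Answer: (34 - I*√2)² ≈ 1154.0 - 96.167*I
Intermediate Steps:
q(F) = √(-3 + F)
(q(V(Z(-2))) + M)² = (√(-3 + 1) - 34)² = (√(-2) - 34)² = (I*√2 - 34)² = (-34 + I*√2)²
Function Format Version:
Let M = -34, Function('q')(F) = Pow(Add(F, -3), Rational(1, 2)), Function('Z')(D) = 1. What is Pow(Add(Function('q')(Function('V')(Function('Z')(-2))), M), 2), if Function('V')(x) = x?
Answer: Pow(Add(34, Mul(-1, I, Pow(2, Rational(1, 2)))), 2) ≈ Add(1154.0, Mul(-96.167, I))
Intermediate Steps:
Function('q')(F) = Pow(Add(-3, F), Rational(1, 2))
Pow(Add(Function('q')(Function('V')(Function('Z')(-2))), M), 2) = Pow(Add(Pow(Add(-3, 1), Rational(1, 2)), -34), 2) = Pow(Add(Pow(-2, Rational(1, 2)), -34), 2) = Pow(Add(Mul(I, Pow(2, Rational(1, 2))), -34), 2) = Pow(Add(-34, Mul(I, Pow(2, Rational(1, 2)))), 2)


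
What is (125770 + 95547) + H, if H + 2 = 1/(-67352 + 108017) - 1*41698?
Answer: 7304125306/40665 ≈ 1.7962e+5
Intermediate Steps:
H = -1695730499/40665 (H = -2 + (1/(-67352 + 108017) - 1*41698) = -2 + (1/40665 - 41698) = -2 - 1695649169/40665 = -1695730499/40665 ≈ -41700.)
(125770 + 95547) + H = (125770 + 95547) - 1695730499/40665 = 221317 - 1695730499/40665 = 7304125306/40665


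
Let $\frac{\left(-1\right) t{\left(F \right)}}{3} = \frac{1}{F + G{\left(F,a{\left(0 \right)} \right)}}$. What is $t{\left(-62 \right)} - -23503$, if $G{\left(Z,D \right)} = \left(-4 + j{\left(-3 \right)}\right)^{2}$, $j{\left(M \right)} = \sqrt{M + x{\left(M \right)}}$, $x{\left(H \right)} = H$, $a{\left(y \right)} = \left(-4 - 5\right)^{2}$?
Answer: $\frac{- 1222159 i + 188024 \sqrt{6}}{4 \left(- 13 i + 2 \sqrt{6}\right)} \approx 23503.0 - 0.019037 i$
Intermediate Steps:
$a{\left(y \right)} = 81$ ($a{\left(y \right)} = \left(-9\right)^{2} = 81$)
$j{\left(M \right)} = \sqrt{2} \sqrt{M}$ ($j{\left(M \right)} = \sqrt{M + M} = \sqrt{2 M} = \sqrt{2} \sqrt{M}$)
$G{\left(Z,D \right)} = \left(-4 + i \sqrt{6}\right)^{2}$ ($G{\left(Z,D \right)} = \left(-4 + \sqrt{2} \sqrt{-3}\right)^{2} = \left(-4 + \sqrt{2} i \sqrt{3}\right)^{2} = \left(-4 + i \sqrt{6}\right)^{2}$)
$t{\left(F \right)} = - \frac{3}{F + \left(4 - i \sqrt{6}\right)^{2}}$
$t{\left(-62 \right)} - -23503 = - \frac{3}{-62 + \left(4 - i \sqrt{6}\right)^{2}} - -23503 = - \frac{3}{-62 + \left(4 - i \sqrt{6}\right)^{2}} + 23503 = 23503 - \frac{3}{-62 + \left(4 - i \sqrt{6}\right)^{2}}$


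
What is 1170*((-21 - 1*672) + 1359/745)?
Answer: -120492684/149 ≈ -8.0868e+5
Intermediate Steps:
1170*((-21 - 1*672) + 1359/745) = 1170*((-21 - 672) + 1359*(1/745)) = 1170*(-693 + 1359/745) = 1170*(-514926/745) = -120492684/149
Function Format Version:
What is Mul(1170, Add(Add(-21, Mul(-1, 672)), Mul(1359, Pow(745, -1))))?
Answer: Rational(-120492684, 149) ≈ -8.0868e+5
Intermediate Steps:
Mul(1170, Add(Add(-21, Mul(-1, 672)), Mul(1359, Pow(745, -1)))) = Mul(1170, Add(Add(-21, -672), Mul(1359, Rational(1, 745)))) = Mul(1170, Add(-693, Rational(1359, 745))) = Mul(1170, Rational(-514926, 745)) = Rational(-120492684, 149)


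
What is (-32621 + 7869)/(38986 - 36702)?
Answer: -6188/571 ≈ -10.837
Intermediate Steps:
(-32621 + 7869)/(38986 - 36702) = -24752/2284 = -24752*1/2284 = -6188/571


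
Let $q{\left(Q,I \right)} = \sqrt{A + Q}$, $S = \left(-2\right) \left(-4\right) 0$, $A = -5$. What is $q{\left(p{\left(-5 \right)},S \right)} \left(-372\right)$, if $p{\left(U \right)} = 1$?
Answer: $- 744 i \approx - 744.0 i$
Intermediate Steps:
$S = 0$ ($S = 8 \cdot 0 = 0$)
$q{\left(Q,I \right)} = \sqrt{-5 + Q}$
$q{\left(p{\left(-5 \right)},S \right)} \left(-372\right) = \sqrt{-5 + 1} \left(-372\right) = \sqrt{-4} \left(-372\right) = 2 i \left(-372\right) = - 744 i$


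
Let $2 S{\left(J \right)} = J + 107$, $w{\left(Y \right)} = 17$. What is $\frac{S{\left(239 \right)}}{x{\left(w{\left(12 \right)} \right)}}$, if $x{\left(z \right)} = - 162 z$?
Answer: $- \frac{173}{2754} \approx -0.062818$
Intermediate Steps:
$S{\left(J \right)} = \frac{107}{2} + \frac{J}{2}$ ($S{\left(J \right)} = \frac{J + 107}{2} = \frac{107 + J}{2} = \frac{107}{2} + \frac{J}{2}$)
$\frac{S{\left(239 \right)}}{x{\left(w{\left(12 \right)} \right)}} = \frac{\frac{107}{2} + \frac{1}{2} \cdot 239}{\left(-162\right) 17} = \frac{\frac{107}{2} + \frac{239}{2}}{-2754} = 173 \left(- \frac{1}{2754}\right) = - \frac{173}{2754}$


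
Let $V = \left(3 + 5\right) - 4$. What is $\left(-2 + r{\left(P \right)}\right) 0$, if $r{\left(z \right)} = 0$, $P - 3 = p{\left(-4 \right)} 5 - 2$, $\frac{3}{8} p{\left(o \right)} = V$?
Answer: $0$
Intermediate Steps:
$V = 4$ ($V = 8 - 4 = 4$)
$p{\left(o \right)} = \frac{32}{3}$ ($p{\left(o \right)} = \frac{8}{3} \cdot 4 = \frac{32}{3}$)
$P = \frac{163}{3}$ ($P = 3 + \left(\frac{32}{3} \cdot 5 - 2\right) = 3 + \left(\frac{160}{3} - 2\right) = 3 + \frac{154}{3} = \frac{163}{3} \approx 54.333$)
$\left(-2 + r{\left(P \right)}\right) 0 = \left(-2 + 0\right) 0 = \left(-2\right) 0 = 0$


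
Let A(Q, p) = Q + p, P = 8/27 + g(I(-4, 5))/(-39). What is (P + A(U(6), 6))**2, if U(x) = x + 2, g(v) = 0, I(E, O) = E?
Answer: 148996/729 ≈ 204.38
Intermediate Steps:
P = 8/27 (P = 8/27 + 0/(-39) = 8*(1/27) + 0*(-1/39) = 8/27 + 0 = 8/27 ≈ 0.29630)
U(x) = 2 + x
(P + A(U(6), 6))**2 = (8/27 + ((2 + 6) + 6))**2 = (8/27 + (8 + 6))**2 = (8/27 + 14)**2 = (386/27)**2 = 148996/729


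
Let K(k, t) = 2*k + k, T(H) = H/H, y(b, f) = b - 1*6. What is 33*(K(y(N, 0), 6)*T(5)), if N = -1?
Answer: -693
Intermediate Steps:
y(b, f) = -6 + b (y(b, f) = b - 6 = -6 + b)
T(H) = 1
K(k, t) = 3*k
33*(K(y(N, 0), 6)*T(5)) = 33*((3*(-6 - 1))*1) = 33*((3*(-7))*1) = 33*(-21*1) = 33*(-21) = -693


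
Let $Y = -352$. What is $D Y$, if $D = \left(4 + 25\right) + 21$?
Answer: $-17600$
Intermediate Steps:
$D = 50$ ($D = 29 + 21 = 50$)
$D Y = 50 \left(-352\right) = -17600$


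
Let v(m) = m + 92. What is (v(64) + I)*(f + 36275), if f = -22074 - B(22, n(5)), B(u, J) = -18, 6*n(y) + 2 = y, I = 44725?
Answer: 638162939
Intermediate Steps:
n(y) = -1/3 + y/6
v(m) = 92 + m
f = -22056 (f = -22074 - 1*(-18) = -22074 + 18 = -22056)
(v(64) + I)*(f + 36275) = ((92 + 64) + 44725)*(-22056 + 36275) = (156 + 44725)*14219 = 44881*14219 = 638162939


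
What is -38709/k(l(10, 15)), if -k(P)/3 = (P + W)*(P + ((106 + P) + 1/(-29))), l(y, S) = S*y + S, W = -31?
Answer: 374187/1694162 ≈ 0.22087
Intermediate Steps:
l(y, S) = S + S*y
k(P) = -3*(-31 + P)*(3073/29 + 2*P) (k(P) = -3*(P - 31)*(P + ((106 + P) + 1/(-29))) = -3*(-31 + P)*(P + ((106 + P) - 1/29)) = -3*(-31 + P)*(P + (3073/29 + P)) = -3*(-31 + P)*(3073/29 + 2*P))
-38709/k(l(10, 15)) = -38709/(285789/29 - 6*225*(1 + 10)**2 - 57375*(1 + 10)/29) = -38709/(285789/29 - 6*(15*11)**2 - 57375*11/29) = -38709/(285789/29 - 6*165**2 - 3825/29*165) = -38709/(285789/29 - 6*27225 - 631125/29) = -38709/(285789/29 - 163350 - 631125/29) = -38709/(-5082486/29) = -38709*(-29/5082486) = 374187/1694162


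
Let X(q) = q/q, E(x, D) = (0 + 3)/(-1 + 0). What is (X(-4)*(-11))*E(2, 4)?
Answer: 33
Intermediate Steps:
E(x, D) = -3 (E(x, D) = 3/(-1) = 3*(-1) = -3)
X(q) = 1
(X(-4)*(-11))*E(2, 4) = (1*(-11))*(-3) = -11*(-3) = 33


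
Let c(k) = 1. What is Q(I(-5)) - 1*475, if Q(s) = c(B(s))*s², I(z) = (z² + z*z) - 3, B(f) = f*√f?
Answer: 1734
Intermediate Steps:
B(f) = f^(3/2)
I(z) = -3 + 2*z² (I(z) = (z² + z²) - 3 = 2*z² - 3 = -3 + 2*z²)
Q(s) = s² (Q(s) = 1*s² = s²)
Q(I(-5)) - 1*475 = (-3 + 2*(-5)²)² - 1*475 = (-3 + 2*25)² - 475 = (-3 + 50)² - 475 = 47² - 475 = 2209 - 475 = 1734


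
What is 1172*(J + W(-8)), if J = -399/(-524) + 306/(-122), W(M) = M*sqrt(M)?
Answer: -16359069/7991 - 18752*I*sqrt(2) ≈ -2047.2 - 26519.0*I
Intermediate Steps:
W(M) = M**(3/2)
J = -55833/31964 (J = -399*(-1/524) + 306*(-1/122) = 399/524 - 153/61 = -55833/31964 ≈ -1.7467)
1172*(J + W(-8)) = 1172*(-55833/31964 + (-8)**(3/2)) = 1172*(-55833/31964 - 16*I*sqrt(2)) = -16359069/7991 - 18752*I*sqrt(2)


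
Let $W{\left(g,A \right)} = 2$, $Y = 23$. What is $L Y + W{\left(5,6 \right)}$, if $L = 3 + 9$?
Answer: $278$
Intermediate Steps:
$L = 12$
$L Y + W{\left(5,6 \right)} = 12 \cdot 23 + 2 = 276 + 2 = 278$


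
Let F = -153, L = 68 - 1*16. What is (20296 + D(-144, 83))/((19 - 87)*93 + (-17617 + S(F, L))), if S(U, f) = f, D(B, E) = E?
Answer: -6793/7963 ≈ -0.85307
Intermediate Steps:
L = 52 (L = 68 - 16 = 52)
(20296 + D(-144, 83))/((19 - 87)*93 + (-17617 + S(F, L))) = (20296 + 83)/((19 - 87)*93 + (-17617 + 52)) = 20379/(-68*93 - 17565) = 20379/(-6324 - 17565) = 20379/(-23889) = 20379*(-1/23889) = -6793/7963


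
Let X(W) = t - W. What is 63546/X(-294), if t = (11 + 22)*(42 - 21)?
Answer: 3026/47 ≈ 64.383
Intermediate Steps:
t = 693 (t = 33*21 = 693)
X(W) = 693 - W
63546/X(-294) = 63546/(693 - 1*(-294)) = 63546/(693 + 294) = 63546/987 = 63546*(1/987) = 3026/47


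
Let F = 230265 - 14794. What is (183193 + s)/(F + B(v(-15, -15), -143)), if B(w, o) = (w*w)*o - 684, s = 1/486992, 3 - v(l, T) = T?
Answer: 12744789351/11719462480 ≈ 1.0875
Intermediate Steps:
v(l, T) = 3 - T
s = 1/486992 ≈ 2.0534e-6
F = 215471
B(w, o) = -684 + o*w**2 (B(w, o) = w**2*o - 684 = o*w**2 - 684 = -684 + o*w**2)
(183193 + s)/(F + B(v(-15, -15), -143)) = (183193 + 1/486992)/(215471 + (-684 - 143*(3 - 1*(-15))**2)) = 89213525457/(486992*(215471 + (-684 - 143*(3 + 15)**2))) = 89213525457/(486992*(215471 + (-684 - 143*18**2))) = 89213525457/(486992*(215471 + (-684 - 143*324))) = 89213525457/(486992*(215471 + (-684 - 46332))) = 89213525457/(486992*(215471 - 47016)) = (89213525457/486992)/168455 = (89213525457/486992)*(1/168455) = 12744789351/11719462480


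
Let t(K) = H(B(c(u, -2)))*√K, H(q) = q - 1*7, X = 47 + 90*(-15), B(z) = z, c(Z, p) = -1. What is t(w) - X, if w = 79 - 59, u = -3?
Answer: 1303 - 16*√5 ≈ 1267.2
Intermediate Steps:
X = -1303 (X = 47 - 1350 = -1303)
H(q) = -7 + q (H(q) = q - 7 = -7 + q)
w = 20
t(K) = -8*√K (t(K) = (-7 - 1)*√K = -8*√K)
t(w) - X = -16*√5 - 1*(-1303) = -16*√5 + 1303 = 1303 - 16*√5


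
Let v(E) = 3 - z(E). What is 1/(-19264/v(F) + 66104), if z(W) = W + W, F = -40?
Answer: 83/5467368 ≈ 1.5181e-5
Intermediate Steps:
z(W) = 2*W
v(E) = 3 - 2*E
1/(-19264/v(F) + 66104) = 1/(-19264/(3 - 2*(-40)) + 66104) = 1/(-19264/(3 + 80) + 66104) = 1/(-19264/83 + 66104) = 1/(5467368/83) = 83/5467368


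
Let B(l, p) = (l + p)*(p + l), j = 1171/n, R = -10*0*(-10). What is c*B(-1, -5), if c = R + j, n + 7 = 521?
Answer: 21078/257 ≈ 82.016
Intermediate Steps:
n = 514 (n = -7 + 521 = 514)
R = 0 (R = 0*(-10) = 0)
j = 1171/514 ≈ 2.2782
c = 1171/514 (c = 0 + 1171/514 = 1171/514 ≈ 2.2782)
B(l, p) = (l + p)² (B(l, p) = (l + p)*(l + p) = (l + p)²)
c*B(-1, -5) = 1171*(-1 - 5)²/514 = (1171/514)*(-6)² = (1171/514)*36 = 21078/257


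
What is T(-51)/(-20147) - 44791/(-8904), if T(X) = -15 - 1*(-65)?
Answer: 901959077/179388888 ≈ 5.0280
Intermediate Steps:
T(X) = 50 (T(X) = -15 + 65 = 50)
T(-51)/(-20147) - 44791/(-8904) = 50/(-20147) - 44791/(-8904) = 50*(-1/20147) - 44791*(-1/8904) = -50/20147 + 44791/8904 = 901959077/179388888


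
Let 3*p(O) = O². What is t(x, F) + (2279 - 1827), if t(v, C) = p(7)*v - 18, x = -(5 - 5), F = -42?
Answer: 434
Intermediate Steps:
p(O) = O²/3
x = 0 (x = -1*0 = 0)
t(v, C) = -18 + 49*v/3 (t(v, C) = ((⅓)*7²)*v - 18 = ((⅓)*49)*v - 18 = 49*v/3 - 18 = -18 + 49*v/3)
t(x, F) + (2279 - 1827) = (-18 + (49/3)*0) + (2279 - 1827) = (-18 + 0) + 452 = -18 + 452 = 434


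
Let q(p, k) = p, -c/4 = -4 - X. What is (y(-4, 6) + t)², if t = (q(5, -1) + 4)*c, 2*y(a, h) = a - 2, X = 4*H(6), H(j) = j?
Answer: 1010025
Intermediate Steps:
X = 24 (X = 4*6 = 24)
c = 112 (c = -4*(-4 - 1*24) = -4*(-4 - 24) = -4*(-28) = 112)
y(a, h) = -1 + a/2 (y(a, h) = (a - 2)/2 = (-2 + a)/2 = -1 + a/2)
t = 1008 (t = (5 + 4)*112 = 9*112 = 1008)
(y(-4, 6) + t)² = ((-1 + (½)*(-4)) + 1008)² = ((-1 - 2) + 1008)² = (-3 + 1008)² = 1005² = 1010025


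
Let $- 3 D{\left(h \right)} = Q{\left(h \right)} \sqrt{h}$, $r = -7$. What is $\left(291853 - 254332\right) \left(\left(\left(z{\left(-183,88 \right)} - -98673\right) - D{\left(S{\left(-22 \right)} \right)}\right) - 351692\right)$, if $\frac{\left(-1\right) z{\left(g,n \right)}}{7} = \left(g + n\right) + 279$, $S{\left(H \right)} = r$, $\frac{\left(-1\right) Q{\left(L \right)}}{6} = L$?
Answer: $-9541852947 + 525294 i \sqrt{7} \approx -9.5418 \cdot 10^{9} + 1.3898 \cdot 10^{6} i$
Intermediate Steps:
$Q{\left(L \right)} = - 6 L$
$S{\left(H \right)} = -7$
$z{\left(g,n \right)} = -1953 - 7 g - 7 n$ ($z{\left(g,n \right)} = - 7 \left(\left(g + n\right) + 279\right) = - 7 \left(279 + g + n\right) = -1953 - 7 g - 7 n$)
$D{\left(h \right)} = 2 h^{\frac{3}{2}}$ ($D{\left(h \right)} = - \frac{- 6 h \sqrt{h}}{3} = - \frac{\left(-6\right) h^{\frac{3}{2}}}{3} = 2 h^{\frac{3}{2}}$)
$\left(291853 - 254332\right) \left(\left(\left(z{\left(-183,88 \right)} - -98673\right) - D{\left(S{\left(-22 \right)} \right)}\right) - 351692\right) = \left(291853 - 254332\right) \left(\left(\left(\left(-1953 - -1281 - 616\right) - -98673\right) - 2 \left(-7\right)^{\frac{3}{2}}\right) - 351692\right) = 37521 \left(\left(\left(\left(-1953 + 1281 - 616\right) + 98673\right) - 2 \left(- 7 i \sqrt{7}\right)\right) - 351692\right) = 37521 \left(\left(\left(-1288 + 98673\right) - - 14 i \sqrt{7}\right) - 351692\right) = 37521 \left(\left(97385 + 14 i \sqrt{7}\right) - 351692\right) = 37521 \left(-254307 + 14 i \sqrt{7}\right) = -9541852947 + 525294 i \sqrt{7}$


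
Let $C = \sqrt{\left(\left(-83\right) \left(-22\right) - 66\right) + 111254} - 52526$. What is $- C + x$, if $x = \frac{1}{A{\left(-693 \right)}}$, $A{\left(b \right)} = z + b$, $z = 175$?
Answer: $\frac{27208467}{518} - 11 \sqrt{934} \approx 52190.0$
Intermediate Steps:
$A{\left(b \right)} = 175 + b$
$C = -52526 + 11 \sqrt{934}$ ($C = \sqrt{\left(1826 - 66\right) + 111254} - 52526 = \sqrt{1760 + 111254} - 52526 = \sqrt{113014} - 52526 = 11 \sqrt{934} - 52526 = -52526 + 11 \sqrt{934} \approx -52190.0$)
$x = - \frac{1}{518}$ ($x = \frac{1}{175 - 693} = \frac{1}{-518} = - \frac{1}{518} \approx -0.0019305$)
$- C + x = - (-52526 + 11 \sqrt{934}) - \frac{1}{518} = \left(52526 - 11 \sqrt{934}\right) - \frac{1}{518} = \frac{27208467}{518} - 11 \sqrt{934}$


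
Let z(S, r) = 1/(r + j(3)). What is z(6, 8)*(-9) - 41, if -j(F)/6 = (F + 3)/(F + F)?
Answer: -91/2 ≈ -45.500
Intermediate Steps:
j(F) = -3*(3 + F)/F (j(F) = -6*(F + 3)/(F + F) = -6*(3 + F)/(2*F) = -6*(3 + F)*1/(2*F) = -3*(3 + F)/F)
z(S, r) = 1/(-6 + r) (z(S, r) = 1/(r + (-3 - 9/3)) = 1/(r + (-3 - 9*⅓)) = 1/(r + (-3 - 3)) = 1/(r - 6) = 1/(-6 + r))
z(6, 8)*(-9) - 41 = -9/(-6 + 8) - 41 = -9/2 - 41 = -91/2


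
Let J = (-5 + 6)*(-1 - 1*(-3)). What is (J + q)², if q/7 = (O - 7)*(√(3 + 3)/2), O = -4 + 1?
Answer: 7354 - 140*√6 ≈ 7011.1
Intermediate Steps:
J = 2 (J = 1*(-1 + 3) = 1*2 = 2)
O = -3
q = -35*√6 (q = 7*((-3 - 7)*(√(3 + 3)/2)) = 7*(-10*√6/2) = 7*(-5*√6) = -35*√6 ≈ -85.732)
(J + q)² = (2 - 35*√6)²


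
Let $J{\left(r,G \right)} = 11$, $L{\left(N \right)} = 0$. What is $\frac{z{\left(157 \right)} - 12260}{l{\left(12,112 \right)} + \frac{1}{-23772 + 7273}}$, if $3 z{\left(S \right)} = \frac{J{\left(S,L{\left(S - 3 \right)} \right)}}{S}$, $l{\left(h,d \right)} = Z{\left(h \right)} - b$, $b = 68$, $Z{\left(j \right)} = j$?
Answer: $\frac{95272634051}{435178095} \approx 218.93$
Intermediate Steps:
$l{\left(h,d \right)} = -68 + h$ ($l{\left(h,d \right)} = h - 68 = -68 + h$)
$z{\left(S \right)} = \frac{11}{3 S}$ ($z{\left(S \right)} = \frac{11 \frac{1}{S}}{3} = \frac{11}{3 S}$)
$\frac{z{\left(157 \right)} - 12260}{l{\left(12,112 \right)} + \frac{1}{-23772 + 7273}} = \frac{\frac{11}{3 \cdot 157} - 12260}{\left(-68 + 12\right) + \frac{1}{-23772 + 7273}} = \frac{\frac{11}{3} \cdot \frac{1}{157} - 12260}{-56 + \frac{1}{-16499}} = \frac{\frac{11}{471} - 12260}{-56 - \frac{1}{16499}} = - \frac{5774449}{471 \left(- \frac{923945}{16499}\right)} = \left(- \frac{5774449}{471}\right) \left(- \frac{16499}{923945}\right) = \frac{95272634051}{435178095}$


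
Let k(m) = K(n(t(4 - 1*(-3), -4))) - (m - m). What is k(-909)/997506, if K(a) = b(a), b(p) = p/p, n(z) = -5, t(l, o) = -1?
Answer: 1/997506 ≈ 1.0025e-6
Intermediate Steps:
b(p) = 1
K(a) = 1
k(m) = 1 (k(m) = 1 - (m - m) = 1 - 1*0 = 1 + 0 = 1)
k(-909)/997506 = 1/997506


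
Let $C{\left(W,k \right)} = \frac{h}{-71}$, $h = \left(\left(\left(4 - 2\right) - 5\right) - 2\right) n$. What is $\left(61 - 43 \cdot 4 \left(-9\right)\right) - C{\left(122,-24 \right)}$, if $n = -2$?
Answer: $\frac{114249}{71} \approx 1609.1$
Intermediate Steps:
$h = 10$ ($h = \left(\left(\left(4 - 2\right) - 5\right) - 2\right) \left(-2\right) = \left(\left(2 - 5\right) - 2\right) \left(-2\right) = \left(-3 - 2\right) \left(-2\right) = \left(-5\right) \left(-2\right) = 10$)
$C{\left(W,k \right)} = - \frac{10}{71}$ ($C{\left(W,k \right)} = \frac{10}{-71} = 10 \left(- \frac{1}{71}\right) = - \frac{10}{71}$)
$\left(61 - 43 \cdot 4 \left(-9\right)\right) - C{\left(122,-24 \right)} = \left(61 - 43 \cdot 4 \left(-9\right)\right) - - \frac{10}{71} = \left(61 - -1548\right) + \frac{10}{71} = \left(61 + 1548\right) + \frac{10}{71} = 1609 + \frac{10}{71} = \frac{114249}{71}$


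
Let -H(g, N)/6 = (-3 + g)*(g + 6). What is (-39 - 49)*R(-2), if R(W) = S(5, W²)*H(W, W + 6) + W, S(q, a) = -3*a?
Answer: 126896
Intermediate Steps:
H(g, N) = -6*(-3 + g)*(6 + g) (H(g, N) = -6*(-3 + g)*(g + 6) = -6*(-3 + g)*(6 + g))
R(W) = W - 3*W²*(108 - 18*W - 6*W²) (R(W) = (-3*W²)*(108 - 18*W - 6*W²) + W = -3*W²*(108 - 18*W - 6*W²) + W = W - 3*W²*(108 - 18*W - 6*W²))
(-39 - 49)*R(-2) = (-39 - 49)*(-2*(1 + 18*(-2)*(-18 + (-2)² + 3*(-2)))) = -(-176)*(1 + 18*(-2)*(-18 + 4 - 6)) = -(-176)*(1 + 18*(-2)*(-20)) = -(-176)*(1 + 720) = -(-176)*721 = -88*(-1442) = 126896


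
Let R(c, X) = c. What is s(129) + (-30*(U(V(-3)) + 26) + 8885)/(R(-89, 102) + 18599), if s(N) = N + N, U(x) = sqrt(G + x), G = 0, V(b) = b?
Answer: 956737/3702 - I*sqrt(3)/617 ≈ 258.44 - 0.0028072*I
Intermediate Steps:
U(x) = sqrt(x) (U(x) = sqrt(0 + x) = sqrt(x))
s(N) = 2*N
s(129) + (-30*(U(V(-3)) + 26) + 8885)/(R(-89, 102) + 18599) = 2*129 + (-30*(sqrt(-3) + 26) + 8885)/(-89 + 18599) = 258 + (-30*(I*sqrt(3) + 26) + 8885)/18510 = 258 + (-30*(26 + I*sqrt(3)) + 8885)*(1/18510) = 258 + ((-780 - 30*I*sqrt(3)) + 8885)*(1/18510) = 258 + (8105 - 30*I*sqrt(3))*(1/18510) = 258 + (1621/3702 - I*sqrt(3)/617) = 956737/3702 - I*sqrt(3)/617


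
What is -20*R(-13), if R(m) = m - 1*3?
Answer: 320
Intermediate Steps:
R(m) = -3 + m (R(m) = m - 3 = -3 + m)
-20*R(-13) = -20*(-3 - 13) = -20*(-16) = 320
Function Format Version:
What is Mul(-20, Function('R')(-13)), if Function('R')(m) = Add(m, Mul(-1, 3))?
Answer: 320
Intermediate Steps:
Function('R')(m) = Add(-3, m) (Function('R')(m) = Add(m, -3) = Add(-3, m))
Mul(-20, Function('R')(-13)) = Mul(-20, Add(-3, -13)) = Mul(-20, -16) = 320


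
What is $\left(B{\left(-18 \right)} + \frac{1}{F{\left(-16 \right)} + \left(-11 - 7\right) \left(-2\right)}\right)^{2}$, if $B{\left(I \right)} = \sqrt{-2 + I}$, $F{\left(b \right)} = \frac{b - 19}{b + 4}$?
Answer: $- \frac{4361636}{218089} + \frac{48 i \sqrt{5}}{467} \approx -19.999 + 0.22983 i$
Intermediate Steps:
$F{\left(b \right)} = \frac{-19 + b}{4 + b}$
$\left(B{\left(-18 \right)} + \frac{1}{F{\left(-16 \right)} + \left(-11 - 7\right) \left(-2\right)}\right)^{2} = \left(\sqrt{-2 - 18} + \frac{1}{\frac{-19 - 16}{4 - 16} + \left(-11 - 7\right) \left(-2\right)}\right)^{2} = \left(\sqrt{-20} + \frac{1}{\frac{1}{-12} \left(-35\right) - -36}\right)^{2} = \left(2 i \sqrt{5} + \frac{1}{\left(- \frac{1}{12}\right) \left(-35\right) + 36}\right)^{2} = \left(2 i \sqrt{5} + \frac{1}{\frac{35}{12} + 36}\right)^{2} = \left(2 i \sqrt{5} + \frac{1}{\frac{467}{12}}\right)^{2} = \left(2 i \sqrt{5} + \frac{12}{467}\right)^{2} = \left(\frac{12}{467} + 2 i \sqrt{5}\right)^{2}$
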